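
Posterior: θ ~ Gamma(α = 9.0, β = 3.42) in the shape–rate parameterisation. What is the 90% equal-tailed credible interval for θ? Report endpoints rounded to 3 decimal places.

[1.373, 4.221]

Posterior: Gamma(shape 9.0, rate 3.42).
Equal-tailed 90% interval: Gamma(9.0, 3.42) quantiles at 0.05 and 0.95.
Posterior mean ≈ 2.632, SD ≈ 0.877; a Normal approximation gives roughly [1.189, 4.074].
Exact: lower = 1.373; upper = 4.221.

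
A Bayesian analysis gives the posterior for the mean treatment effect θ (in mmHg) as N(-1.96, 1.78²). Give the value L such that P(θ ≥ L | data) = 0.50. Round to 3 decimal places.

-1.960

Need L with P(θ ≥ L) = 0.50: L = -1.96 − z_{0.5}·1.78.
z = 0.000; L = -1.96 − 0.000 × 1.78 = -1.960.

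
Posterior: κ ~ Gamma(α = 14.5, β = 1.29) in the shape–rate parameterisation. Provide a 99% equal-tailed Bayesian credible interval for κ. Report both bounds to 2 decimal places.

[5.09, 20.29]

Posterior: Gamma(shape 14.5, rate 1.29).
Equal-tailed 99% interval: Gamma(14.5, 1.29) quantiles at 0.005 and 0.995.
Posterior mean ≈ 11.24, SD ≈ 2.95; a Normal approximation gives roughly [3.64, 18.84].
Exact: lower = 5.09; upper = 20.29.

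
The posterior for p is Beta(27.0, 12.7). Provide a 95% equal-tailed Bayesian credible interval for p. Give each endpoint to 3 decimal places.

Posterior: Beta(27.0, 12.7).
Equal-tailed 95% interval: the 0.025 and 0.975 quantiles of Beta(27.0, 12.7).
Posterior mean ≈ 0.680, SD ≈ 0.073; a Normal approximation gives roughly [0.537, 0.823].
Exact: F⁻¹(0.025) = 0.529; F⁻¹(0.975) = 0.814.

[0.529, 0.814]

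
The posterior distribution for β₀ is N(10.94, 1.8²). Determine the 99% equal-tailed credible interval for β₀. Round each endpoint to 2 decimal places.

[6.30, 15.58]

The posterior is symmetric, so the 99% equal-tailed interval is β₀ = 10.94 ± z·1.8 with z = 2.576.
Half-width: 2.576 × 1.8 = 4.64.
10.94 − 4.64 = 6.30; 10.94 + 4.64 = 15.58.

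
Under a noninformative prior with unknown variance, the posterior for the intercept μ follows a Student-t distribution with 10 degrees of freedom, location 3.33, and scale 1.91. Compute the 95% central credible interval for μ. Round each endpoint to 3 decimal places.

The t_10 distribution is symmetric; the 95% interval is 3.33 ± t·1.91 with t_{0.975,10} = 2.228.
Half-width: 2.228 × 1.91 = 4.256.
3.33 − 4.256 = -0.926; 3.33 + 4.256 = 7.586.

[-0.926, 7.586]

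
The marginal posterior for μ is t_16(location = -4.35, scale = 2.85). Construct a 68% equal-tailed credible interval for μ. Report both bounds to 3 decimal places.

The t_16 distribution is symmetric; the 68% interval is -4.35 ± t·2.85 with t_{0.84,16} = 1.026.
Half-width: 1.026 × 2.85 = 2.925.
-4.35 − 2.925 = -7.275; -4.35 + 2.925 = -1.425.

[-7.275, -1.425]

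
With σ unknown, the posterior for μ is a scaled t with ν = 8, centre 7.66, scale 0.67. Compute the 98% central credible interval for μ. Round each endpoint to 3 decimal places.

[5.719, 9.601]

The t_8 distribution is symmetric; the 98% interval is 7.66 ± t·0.67 with t_{0.99,8} = 2.896.
Half-width: 2.896 × 0.67 = 1.941.
7.66 − 1.941 = 5.719; 7.66 + 1.941 = 9.601.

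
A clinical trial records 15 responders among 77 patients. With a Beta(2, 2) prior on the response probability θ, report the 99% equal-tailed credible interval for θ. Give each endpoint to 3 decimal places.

Posterior: Beta(2+15, 2+62) = Beta(17, 64).
Equal-tailed 99% interval: the 0.005 and 0.995 quantiles of Beta(17, 64).
Posterior mean ≈ 0.210, SD ≈ 0.045; a Normal approximation gives roughly [0.094, 0.326].
Exact: F⁻¹(0.005) = 0.109; F⁻¹(0.995) = 0.338.

[0.109, 0.338]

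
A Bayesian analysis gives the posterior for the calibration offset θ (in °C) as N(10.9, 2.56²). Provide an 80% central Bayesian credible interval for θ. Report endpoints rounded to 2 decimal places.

The posterior is symmetric, so the 80% equal-tailed interval is θ = 10.9 ± z·2.56 with z = 1.282.
Half-width: 1.282 × 2.56 = 3.28.
10.9 − 3.28 = 7.62; 10.9 + 3.28 = 14.18.

[7.62, 14.18]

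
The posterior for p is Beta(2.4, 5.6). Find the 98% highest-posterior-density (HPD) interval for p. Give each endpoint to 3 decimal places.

[0.021, 0.659]

The posterior is unimodal and skewed, so the HPD interval has equal density at both endpoints and is the shortest 98% interval.
Solving f(0.021) = f(0.659) with F(0.659) − F(0.021) = 0.98 gives [0.021, 0.659].
For comparison, the equal-tailed interval is [0.039, 0.695]; the HPD is narrower and shifted toward the mode.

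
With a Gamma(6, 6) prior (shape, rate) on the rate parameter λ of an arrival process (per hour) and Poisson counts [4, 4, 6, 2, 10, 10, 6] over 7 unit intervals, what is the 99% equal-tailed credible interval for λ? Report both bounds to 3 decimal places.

[2.464, 5.209]

Posterior: Gamma(6+42, 6+7) = Gamma(48, 13) (shape, rate).
Equal-tailed 99% interval: Gamma(48, 13) quantiles at 0.005 and 0.995.
Posterior mean ≈ 3.692, SD ≈ 0.533; a Normal approximation gives roughly [2.320, 5.065].
Exact: lower = 2.464; upper = 5.209.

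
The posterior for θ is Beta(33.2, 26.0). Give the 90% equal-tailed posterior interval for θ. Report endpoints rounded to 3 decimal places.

[0.454, 0.665]

Posterior: Beta(33.2, 26.0).
Equal-tailed 90% interval: the 0.05 and 0.95 quantiles of Beta(33.2, 26.0).
Posterior mean ≈ 0.561, SD ≈ 0.064; a Normal approximation gives roughly [0.456, 0.666].
Exact: F⁻¹(0.05) = 0.454; F⁻¹(0.95) = 0.665.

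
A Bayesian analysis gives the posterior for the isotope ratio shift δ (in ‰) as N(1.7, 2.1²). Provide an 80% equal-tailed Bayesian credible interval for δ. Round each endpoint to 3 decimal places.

[-0.991, 4.391]

The posterior is symmetric, so the 80% equal-tailed interval is δ = 1.7 ± z·2.1 with z = 1.282.
Half-width: 1.282 × 2.1 = 2.691.
1.7 − 2.691 = -0.991; 1.7 + 2.691 = 4.391.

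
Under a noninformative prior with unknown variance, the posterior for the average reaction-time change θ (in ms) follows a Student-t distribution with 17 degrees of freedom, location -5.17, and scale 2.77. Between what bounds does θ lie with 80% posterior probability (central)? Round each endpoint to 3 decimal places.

[-8.863, -1.477]

The t_17 distribution is symmetric; the 80% interval is -5.17 ± t·2.77 with t_{0.9,17} = 1.333.
Half-width: 1.333 × 2.77 = 3.693.
-5.17 − 3.693 = -8.863; -5.17 + 3.693 = -1.477.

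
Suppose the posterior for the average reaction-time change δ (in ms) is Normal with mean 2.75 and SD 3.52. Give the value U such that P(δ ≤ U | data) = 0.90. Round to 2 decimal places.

Need U with P(δ ≤ U) = 0.90: U = 2.75 + z_{0.1}·3.52.
z = 1.282; U = 2.75 + 1.282 × 3.52 = 7.26.

7.26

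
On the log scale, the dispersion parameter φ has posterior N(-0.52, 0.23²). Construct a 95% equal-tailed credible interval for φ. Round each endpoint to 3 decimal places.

On the log scale the 95% interval is -0.52 ± 1.960 × 0.23 = [-0.9708, -0.0692].
Exponentiate: [e^-0.9708, e^-0.0692] = [0.379, 0.933].

[0.379, 0.933]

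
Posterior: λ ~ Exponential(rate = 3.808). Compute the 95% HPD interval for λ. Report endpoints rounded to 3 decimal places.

[0.000, 0.787]

The exponential density is strictly decreasing on [0, ∞), so the HPD interval is anchored at 0: [0, q] with P(λ ≤ q) = 0.95.
q = −ln(1 − 0.95) / 3.808 = 2.9957 / 3.808 = 0.787.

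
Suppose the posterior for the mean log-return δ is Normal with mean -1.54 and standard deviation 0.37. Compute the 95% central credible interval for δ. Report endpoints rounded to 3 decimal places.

[-2.265, -0.815]

The posterior is symmetric, so the 95% equal-tailed interval is δ = -1.54 ± z·0.37 with z = 1.960.
Half-width: 1.960 × 0.37 = 0.725.
-1.54 − 0.725 = -2.265; -1.54 + 0.725 = -0.815.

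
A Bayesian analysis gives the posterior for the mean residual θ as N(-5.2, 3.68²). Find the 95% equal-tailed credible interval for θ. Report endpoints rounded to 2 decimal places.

The posterior is symmetric, so the 95% equal-tailed interval is θ = -5.2 ± z·3.68 with z = 1.960.
Half-width: 1.960 × 3.68 = 7.21.
-5.2 − 7.21 = -12.41; -5.2 + 7.21 = 2.01.

[-12.41, 2.01]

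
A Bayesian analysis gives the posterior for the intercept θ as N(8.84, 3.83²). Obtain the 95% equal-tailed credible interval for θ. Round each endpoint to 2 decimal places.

[1.33, 16.35]

The posterior is symmetric, so the 95% equal-tailed interval is θ = 8.84 ± z·3.83 with z = 1.960.
Half-width: 1.960 × 3.83 = 7.51.
8.84 − 7.51 = 1.33; 8.84 + 7.51 = 16.35.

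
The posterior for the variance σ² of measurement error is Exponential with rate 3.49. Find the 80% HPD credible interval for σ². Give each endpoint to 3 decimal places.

[0.000, 0.461]

The exponential density is strictly decreasing on [0, ∞), so the HPD interval is anchored at 0: [0, q] with P(σ² ≤ q) = 0.80.
q = −ln(1 − 0.80) / 3.49 = 1.6094 / 3.49 = 0.461.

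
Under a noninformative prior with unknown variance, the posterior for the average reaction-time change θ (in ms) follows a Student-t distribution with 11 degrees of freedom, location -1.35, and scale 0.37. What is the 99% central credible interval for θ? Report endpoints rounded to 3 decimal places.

The t_11 distribution is symmetric; the 99% interval is -1.35 ± t·0.37 with t_{0.995,11} = 3.106.
Half-width: 3.106 × 0.37 = 1.149.
-1.35 − 1.149 = -2.499; -1.35 + 1.149 = -0.201.

[-2.499, -0.201]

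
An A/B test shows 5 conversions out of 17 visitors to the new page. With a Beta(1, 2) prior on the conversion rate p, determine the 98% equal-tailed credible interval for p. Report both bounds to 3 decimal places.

Posterior: Beta(1+5, 2+12) = Beta(6, 14).
Equal-tailed 98% interval: the 0.01 and 0.99 quantiles of Beta(6, 14).
Posterior mean ≈ 0.300, SD ≈ 0.100; a Normal approximation gives roughly [0.067, 0.533].
Exact: F⁻¹(0.01) = 0.103; F⁻¹(0.99) = 0.554.

[0.103, 0.554]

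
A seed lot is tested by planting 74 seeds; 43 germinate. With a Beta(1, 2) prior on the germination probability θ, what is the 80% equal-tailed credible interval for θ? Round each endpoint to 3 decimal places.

Posterior: Beta(1+43, 2+31) = Beta(44, 33).
Equal-tailed 80% interval: the 0.1 and 0.9 quantiles of Beta(44, 33).
Posterior mean ≈ 0.571, SD ≈ 0.056; a Normal approximation gives roughly [0.500, 0.643].
Exact: F⁻¹(0.1) = 0.499; F⁻¹(0.9) = 0.643.

[0.499, 0.643]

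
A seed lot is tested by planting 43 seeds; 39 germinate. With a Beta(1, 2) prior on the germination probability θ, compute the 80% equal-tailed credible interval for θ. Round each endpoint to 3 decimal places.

Posterior: Beta(1+39, 2+4) = Beta(40, 6).
Equal-tailed 80% interval: the 0.1 and 0.9 quantiles of Beta(40, 6).
Posterior mean ≈ 0.870, SD ≈ 0.049; a Normal approximation gives roughly [0.807, 0.933].
Exact: F⁻¹(0.1) = 0.804; F⁻¹(0.9) = 0.928.

[0.804, 0.928]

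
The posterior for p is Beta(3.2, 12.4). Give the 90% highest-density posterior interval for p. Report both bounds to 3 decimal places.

The posterior is unimodal and skewed, so the HPD interval has equal density at both endpoints and is the shortest 90% interval.
Solving f(0.047) = f(0.356) with F(0.356) − F(0.047) = 0.90 gives [0.047, 0.356].
For comparison, the equal-tailed interval is [0.066, 0.388]; the HPD is narrower and shifted toward the mode.

[0.047, 0.356]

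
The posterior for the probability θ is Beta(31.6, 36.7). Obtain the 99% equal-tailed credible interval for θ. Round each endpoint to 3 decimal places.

Posterior: Beta(31.6, 36.7).
Equal-tailed 99% interval: the 0.005 and 0.995 quantiles of Beta(31.6, 36.7).
Posterior mean ≈ 0.463, SD ≈ 0.060; a Normal approximation gives roughly [0.308, 0.617].
Exact: F⁻¹(0.005) = 0.312; F⁻¹(0.995) = 0.617.

[0.312, 0.617]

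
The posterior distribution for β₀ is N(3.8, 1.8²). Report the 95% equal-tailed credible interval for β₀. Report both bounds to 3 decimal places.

[0.272, 7.328]

The posterior is symmetric, so the 95% equal-tailed interval is β₀ = 3.8 ± z·1.8 with z = 1.960.
Half-width: 1.960 × 1.8 = 3.528.
3.8 − 3.528 = 0.272; 3.8 + 3.528 = 7.328.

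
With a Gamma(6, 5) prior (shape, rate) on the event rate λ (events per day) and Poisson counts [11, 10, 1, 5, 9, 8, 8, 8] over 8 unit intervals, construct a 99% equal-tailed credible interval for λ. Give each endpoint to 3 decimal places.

Posterior: Gamma(6+60, 5+8) = Gamma(66, 13) (shape, rate).
Equal-tailed 99% interval: Gamma(66, 13) quantiles at 0.005 and 0.995.
Posterior mean ≈ 5.077, SD ≈ 0.625; a Normal approximation gives roughly [3.467, 6.687].
Exact: lower = 3.612; upper = 6.831.

[3.612, 6.831]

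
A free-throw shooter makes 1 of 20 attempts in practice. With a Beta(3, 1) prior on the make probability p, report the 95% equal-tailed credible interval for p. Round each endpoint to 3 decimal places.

Posterior: Beta(3+1, 1+19) = Beta(4, 20).
Equal-tailed 95% interval: the 0.025 and 0.975 quantiles of Beta(4, 20).
Posterior mean ≈ 0.167, SD ≈ 0.075; a Normal approximation gives roughly [0.021, 0.313].
Exact: F⁻¹(0.025) = 0.050; F⁻¹(0.975) = 0.336.

[0.050, 0.336]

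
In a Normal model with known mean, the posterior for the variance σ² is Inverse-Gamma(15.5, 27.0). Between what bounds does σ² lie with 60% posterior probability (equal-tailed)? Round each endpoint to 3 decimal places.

Inverse-Gamma(15.5, 27.0) quantiles: F⁻¹(0.2) and F⁻¹(0.8).
Equivalently, 1/σ² ~ Gamma(15.5, rate = 27.0); invert its 0.8 and 0.2 quantiles.
Posterior mean ≈ 1.862, SD ≈ 0.507; a Normal approximation gives roughly [1.436, 2.289].
Exact: lower = 1.445; upper = 2.226.

[1.445, 2.226]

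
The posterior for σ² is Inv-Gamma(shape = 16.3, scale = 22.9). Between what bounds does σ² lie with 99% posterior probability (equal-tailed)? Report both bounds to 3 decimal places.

Inverse-Gamma(16.3, 22.9) quantiles: F⁻¹(0.005) and F⁻¹(0.995).
Equivalently, 1/σ² ~ Gamma(16.3, rate = 22.9); invert its 0.995 and 0.005 quantiles.
Posterior mean ≈ 1.497, SD ≈ 0.396; a Normal approximation gives roughly [0.477, 2.516].
Exact: lower = 0.802; upper = 2.947.

[0.802, 2.947]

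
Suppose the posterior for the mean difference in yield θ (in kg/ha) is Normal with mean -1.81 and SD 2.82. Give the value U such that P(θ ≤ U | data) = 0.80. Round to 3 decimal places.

0.563

Need U with P(θ ≤ U) = 0.80: U = -1.81 + z_{0.2}·2.82.
z = 0.842; U = -1.81 + 0.842 × 2.82 = 0.563.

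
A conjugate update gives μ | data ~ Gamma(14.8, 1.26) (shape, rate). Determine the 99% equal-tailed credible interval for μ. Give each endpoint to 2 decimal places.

[5.37, 21.09]

Posterior: Gamma(shape 14.8, rate 1.26).
Equal-tailed 99% interval: Gamma(14.8, 1.26) quantiles at 0.005 and 0.995.
Posterior mean ≈ 11.75, SD ≈ 3.05; a Normal approximation gives roughly [3.88, 19.61].
Exact: lower = 5.37; upper = 21.09.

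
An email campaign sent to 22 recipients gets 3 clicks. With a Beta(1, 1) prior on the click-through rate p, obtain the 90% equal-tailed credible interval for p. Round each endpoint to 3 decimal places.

Posterior: Beta(1+3, 1+19) = Beta(4, 20).
Equal-tailed 90% interval: the 0.05 and 0.95 quantiles of Beta(4, 20).
Posterior mean ≈ 0.167, SD ≈ 0.075; a Normal approximation gives roughly [0.044, 0.289].
Exact: F⁻¹(0.05) = 0.062; F⁻¹(0.95) = 0.304.

[0.062, 0.304]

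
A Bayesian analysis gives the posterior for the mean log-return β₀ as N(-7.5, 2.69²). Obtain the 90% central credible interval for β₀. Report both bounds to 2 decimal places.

The posterior is symmetric, so the 90% equal-tailed interval is β₀ = -7.5 ± z·2.69 with z = 1.645.
Half-width: 1.645 × 2.69 = 4.42.
-7.5 − 4.42 = -11.92; -7.5 + 4.42 = -3.08.

[-11.92, -3.08]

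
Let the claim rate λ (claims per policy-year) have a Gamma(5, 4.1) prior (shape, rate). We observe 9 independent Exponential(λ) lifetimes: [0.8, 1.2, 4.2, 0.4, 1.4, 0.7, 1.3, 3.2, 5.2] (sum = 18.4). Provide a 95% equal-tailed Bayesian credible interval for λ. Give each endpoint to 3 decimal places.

Posterior: Gamma(5+9, 4.1+18.4) = Gamma(14, 22.5) (shape, rate).
Equal-tailed 95% interval: Gamma(14, 22.5) quantiles at 0.025 and 0.975.
Posterior mean ≈ 0.622, SD ≈ 0.166; a Normal approximation gives roughly [0.296, 0.948].
Exact: lower = 0.340; upper = 0.988.

[0.340, 0.988]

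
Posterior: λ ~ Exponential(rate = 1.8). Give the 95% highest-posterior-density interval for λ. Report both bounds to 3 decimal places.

The exponential density is strictly decreasing on [0, ∞), so the HPD interval is anchored at 0: [0, q] with P(λ ≤ q) = 0.95.
q = −ln(1 − 0.95) / 1.8 = 2.9957 / 1.8 = 1.664.

[0.000, 1.664]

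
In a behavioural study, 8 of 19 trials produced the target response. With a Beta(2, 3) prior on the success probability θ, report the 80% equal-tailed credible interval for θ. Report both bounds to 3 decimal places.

[0.290, 0.546]

Posterior: Beta(2+8, 3+11) = Beta(10, 14).
Equal-tailed 80% interval: the 0.1 and 0.9 quantiles of Beta(10, 14).
Posterior mean ≈ 0.417, SD ≈ 0.099; a Normal approximation gives roughly [0.290, 0.543].
Exact: F⁻¹(0.1) = 0.290; F⁻¹(0.9) = 0.546.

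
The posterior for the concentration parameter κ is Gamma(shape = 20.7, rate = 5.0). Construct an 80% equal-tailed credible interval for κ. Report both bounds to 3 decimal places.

[3.025, 5.341]

Posterior: Gamma(shape 20.7, rate 5.0).
Equal-tailed 80% interval: Gamma(20.7, 5.0) quantiles at 0.1 and 0.9.
Posterior mean ≈ 4.140, SD ≈ 0.910; a Normal approximation gives roughly [2.974, 5.306].
Exact: lower = 3.025; upper = 5.341.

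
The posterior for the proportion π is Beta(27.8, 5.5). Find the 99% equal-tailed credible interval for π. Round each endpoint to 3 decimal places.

Posterior: Beta(27.8, 5.5).
Equal-tailed 99% interval: the 0.005 and 0.995 quantiles of Beta(27.8, 5.5).
Posterior mean ≈ 0.835, SD ≈ 0.063; a Normal approximation gives roughly [0.672, 0.998].
Exact: F⁻¹(0.005) = 0.640; F⁻¹(0.995) = 0.958.

[0.640, 0.958]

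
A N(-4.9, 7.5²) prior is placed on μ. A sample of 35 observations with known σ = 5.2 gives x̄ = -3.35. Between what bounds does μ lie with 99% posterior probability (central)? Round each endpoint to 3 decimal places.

[-5.620, -1.122]

Posterior precision = 1/7.5² + 35/5.2² = 0.0178 + 1.2944 = 1.3122, so posterior SD = 0.8730.
Posterior mean = (-4.9/7.5² + 35·-3.35/5.2²) / 1.3122 = -3.3710.
Interval: -3.3710 ± 2.576 × 0.8730 → [-5.620, -1.122].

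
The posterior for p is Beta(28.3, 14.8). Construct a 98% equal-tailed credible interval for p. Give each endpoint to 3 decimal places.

[0.482, 0.810]

Posterior: Beta(28.3, 14.8).
Equal-tailed 98% interval: the 0.01 and 0.99 quantiles of Beta(28.3, 14.8).
Posterior mean ≈ 0.657, SD ≈ 0.072; a Normal approximation gives roughly [0.490, 0.823].
Exact: F⁻¹(0.01) = 0.482; F⁻¹(0.99) = 0.810.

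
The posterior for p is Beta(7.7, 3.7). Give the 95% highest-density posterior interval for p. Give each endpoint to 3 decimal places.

The posterior is unimodal and skewed, so the HPD interval has equal density at both endpoints and is the shortest 95% interval.
Solving f(0.417) = f(0.918) with F(0.918) − F(0.417) = 0.95 gives [0.417, 0.918].
For comparison, the equal-tailed interval is [0.392, 0.901]; the HPD is narrower and shifted toward the mode.

[0.417, 0.918]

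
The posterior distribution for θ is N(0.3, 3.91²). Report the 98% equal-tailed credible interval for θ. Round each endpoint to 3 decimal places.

The posterior is symmetric, so the 98% equal-tailed interval is θ = 0.3 ± z·3.91 with z = 2.326.
Half-width: 2.326 × 3.91 = 9.096.
0.3 − 9.096 = -8.796; 0.3 + 9.096 = 9.396.

[-8.796, 9.396]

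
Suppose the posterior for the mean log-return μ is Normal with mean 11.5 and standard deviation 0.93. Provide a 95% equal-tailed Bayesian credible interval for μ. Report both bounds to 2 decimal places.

[9.68, 13.32]

The posterior is symmetric, so the 95% equal-tailed interval is μ = 11.5 ± z·0.93 with z = 1.960.
Half-width: 1.960 × 0.93 = 1.82.
11.5 − 1.82 = 9.68; 11.5 + 1.82 = 13.32.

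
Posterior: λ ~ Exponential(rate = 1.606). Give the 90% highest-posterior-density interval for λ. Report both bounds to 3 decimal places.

The exponential density is strictly decreasing on [0, ∞), so the HPD interval is anchored at 0: [0, q] with P(λ ≤ q) = 0.90.
q = −ln(1 − 0.90) / 1.606 = 2.3026 / 1.606 = 1.434.

[0.000, 1.434]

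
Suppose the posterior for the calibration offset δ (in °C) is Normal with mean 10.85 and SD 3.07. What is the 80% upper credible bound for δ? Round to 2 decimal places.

Need U with P(δ ≤ U) = 0.80: U = 10.85 + z_{0.2}·3.07.
z = 0.842; U = 10.85 + 0.842 × 3.07 = 13.43.

13.43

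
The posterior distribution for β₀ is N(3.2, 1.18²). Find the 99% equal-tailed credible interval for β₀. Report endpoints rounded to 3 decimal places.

[0.161, 6.239]

The posterior is symmetric, so the 99% equal-tailed interval is β₀ = 3.2 ± z·1.18 with z = 2.576.
Half-width: 2.576 × 1.18 = 3.039.
3.2 − 3.039 = 0.161; 3.2 + 3.039 = 6.239.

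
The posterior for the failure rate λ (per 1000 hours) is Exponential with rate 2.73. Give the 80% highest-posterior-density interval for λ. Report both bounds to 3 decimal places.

[0.000, 0.590]

The exponential density is strictly decreasing on [0, ∞), so the HPD interval is anchored at 0: [0, q] with P(λ ≤ q) = 0.80.
q = −ln(1 − 0.80) / 2.73 = 1.6094 / 2.73 = 0.590.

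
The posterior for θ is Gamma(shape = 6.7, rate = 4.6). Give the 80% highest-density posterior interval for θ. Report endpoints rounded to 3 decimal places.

The posterior is unimodal and skewed, so the HPD interval has equal density at both endpoints and is the shortest 80% interval.
Solving f(0.681) = f(2.042) with F(2.042) − F(0.681) = 0.80 gives [0.681, 2.042].
For comparison, the equal-tailed interval is [0.798, 2.208]; the HPD is narrower and shifted toward the mode.

[0.681, 2.042]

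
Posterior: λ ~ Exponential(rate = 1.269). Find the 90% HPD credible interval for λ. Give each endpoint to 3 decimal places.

[0.000, 1.814]

The exponential density is strictly decreasing on [0, ∞), so the HPD interval is anchored at 0: [0, q] with P(λ ≤ q) = 0.90.
q = −ln(1 − 0.90) / 1.269 = 2.3026 / 1.269 = 1.814.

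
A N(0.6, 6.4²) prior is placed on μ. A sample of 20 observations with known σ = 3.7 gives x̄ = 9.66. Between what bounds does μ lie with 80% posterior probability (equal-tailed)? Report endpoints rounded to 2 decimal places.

[8.46, 10.56]

Posterior precision = 1/6.4² + 20/3.7² = 0.0244 + 1.4609 = 1.4853, so posterior SD = 0.8205.
Posterior mean = (0.6/6.4² + 20·9.66/3.7²) / 1.4853 = 9.5111.
Interval: 9.5111 ± 1.282 × 0.8205 → [8.46, 10.56].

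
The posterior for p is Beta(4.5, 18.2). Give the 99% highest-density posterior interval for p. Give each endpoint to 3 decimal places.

The posterior is unimodal and skewed, so the HPD interval has equal density at both endpoints and is the shortest 99% interval.
Solving f(0.032) = f(0.428) with F(0.428) − F(0.032) = 0.99 gives [0.032, 0.428].
For comparison, the equal-tailed interval is [0.043, 0.448]; the HPD is narrower and shifted toward the mode.

[0.032, 0.428]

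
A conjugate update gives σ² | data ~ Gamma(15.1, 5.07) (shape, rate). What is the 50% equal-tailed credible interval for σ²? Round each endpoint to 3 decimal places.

Posterior: Gamma(shape 15.1, rate 5.07).
Equal-tailed 50% interval: Gamma(15.1, 5.07) quantiles at 0.25 and 0.75.
Posterior mean ≈ 2.978, SD ≈ 0.766; a Normal approximation gives roughly [2.461, 3.495].
Exact: lower = 2.432; upper = 3.453.

[2.432, 3.453]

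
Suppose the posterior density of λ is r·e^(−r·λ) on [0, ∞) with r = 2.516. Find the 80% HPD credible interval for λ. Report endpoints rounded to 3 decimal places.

The exponential density is strictly decreasing on [0, ∞), so the HPD interval is anchored at 0: [0, q] with P(λ ≤ q) = 0.80.
q = −ln(1 − 0.80) / 2.516 = 1.6094 / 2.516 = 0.640.

[0.000, 0.640]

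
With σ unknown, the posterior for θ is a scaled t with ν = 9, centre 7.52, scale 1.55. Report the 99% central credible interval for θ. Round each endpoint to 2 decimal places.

The t_9 distribution is symmetric; the 99% interval is 7.52 ± t·1.55 with t_{0.995,9} = 3.250.
Half-width: 3.250 × 1.55 = 5.04.
7.52 − 5.04 = 2.48; 7.52 + 5.04 = 12.56.

[2.48, 12.56]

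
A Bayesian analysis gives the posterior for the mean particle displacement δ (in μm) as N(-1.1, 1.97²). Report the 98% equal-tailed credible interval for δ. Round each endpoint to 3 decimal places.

The posterior is symmetric, so the 98% equal-tailed interval is δ = -1.1 ± z·1.97 with z = 2.326.
Half-width: 2.326 × 1.97 = 4.583.
-1.1 − 4.583 = -5.683; -1.1 + 4.583 = 3.483.

[-5.683, 3.483]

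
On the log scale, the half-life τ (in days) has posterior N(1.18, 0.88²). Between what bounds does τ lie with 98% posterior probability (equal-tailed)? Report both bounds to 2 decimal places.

On the log scale the 98% interval is 1.18 ± 2.326 × 0.88 = [-0.8672, 3.2272].
Exponentiate: [e^-0.8672, e^3.2272] = [0.42, 25.21].

[0.42, 25.21]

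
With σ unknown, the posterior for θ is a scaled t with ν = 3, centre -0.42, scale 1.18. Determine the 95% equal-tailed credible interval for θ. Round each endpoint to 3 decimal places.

[-4.175, 3.335]

The t_3 distribution is symmetric; the 95% interval is -0.42 ± t·1.18 with t_{0.975,3} = 3.182.
Half-width: 3.182 × 1.18 = 3.755.
-0.42 − 3.755 = -4.175; -0.42 + 3.755 = 3.335.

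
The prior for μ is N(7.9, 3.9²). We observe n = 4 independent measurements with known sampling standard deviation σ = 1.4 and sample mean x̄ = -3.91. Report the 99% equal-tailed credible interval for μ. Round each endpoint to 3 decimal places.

Posterior precision = 1/3.9² + 4/1.4² = 0.0657 + 2.0408 = 2.1066, so posterior SD = 0.6890.
Posterior mean = (7.9/3.9² + 4·-3.91/1.4²) / 2.1066 = -3.5414.
Interval: -3.5414 ± 2.576 × 0.6890 → [-5.316, -1.767].

[-5.316, -1.767]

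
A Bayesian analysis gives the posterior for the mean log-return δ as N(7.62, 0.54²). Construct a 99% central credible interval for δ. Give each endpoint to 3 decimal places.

The posterior is symmetric, so the 99% equal-tailed interval is δ = 7.62 ± z·0.54 with z = 2.576.
Half-width: 2.576 × 0.54 = 1.391.
7.62 − 1.391 = 6.229; 7.62 + 1.391 = 9.011.

[6.229, 9.011]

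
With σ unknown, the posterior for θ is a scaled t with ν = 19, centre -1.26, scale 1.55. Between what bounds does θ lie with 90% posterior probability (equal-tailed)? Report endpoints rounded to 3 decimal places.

[-3.940, 1.420]

The t_19 distribution is symmetric; the 90% interval is -1.26 ± t·1.55 with t_{0.95,19} = 1.729.
Half-width: 1.729 × 1.55 = 2.680.
-1.26 − 2.680 = -3.940; -1.26 + 2.680 = 1.420.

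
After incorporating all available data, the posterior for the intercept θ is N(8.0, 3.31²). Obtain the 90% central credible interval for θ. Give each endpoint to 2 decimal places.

The posterior is symmetric, so the 90% equal-tailed interval is θ = 8.0 ± z·3.31 with z = 1.645.
Half-width: 1.645 × 3.31 = 5.44.
8.0 − 5.44 = 2.56; 8.0 + 5.44 = 13.44.

[2.56, 13.44]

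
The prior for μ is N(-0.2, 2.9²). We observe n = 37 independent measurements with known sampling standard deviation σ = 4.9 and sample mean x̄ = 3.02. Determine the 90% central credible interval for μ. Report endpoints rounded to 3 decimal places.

[1.513, 4.066]

Posterior precision = 1/2.9² + 37/4.9² = 0.1189 + 1.5410 = 1.6599, so posterior SD = 0.7762.
Posterior mean = (-0.2/2.9² + 37·3.02/4.9²) / 1.6599 = 2.7893.
Interval: 2.7893 ± 1.645 × 0.7762 → [1.513, 4.066].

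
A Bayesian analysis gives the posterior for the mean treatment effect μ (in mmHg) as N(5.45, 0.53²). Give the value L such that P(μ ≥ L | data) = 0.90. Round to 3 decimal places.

4.771

Need L with P(μ ≥ L) = 0.90: L = 5.45 − z_{0.1}·0.53.
z = 1.282; L = 5.45 − 1.282 × 0.53 = 4.771.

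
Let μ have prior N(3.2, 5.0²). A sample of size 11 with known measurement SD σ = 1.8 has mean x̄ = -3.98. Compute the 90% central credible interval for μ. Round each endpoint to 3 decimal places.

[-4.784, -3.009]

Posterior precision = 1/5.0² + 11/1.8² = 0.0400 + 3.3951 = 3.4351, so posterior SD = 0.5396.
Posterior mean = (3.2/5.0² + 11·-3.98/1.8²) / 3.4351 = -3.8964.
Interval: -3.8964 ± 1.645 × 0.5396 → [-4.784, -3.009].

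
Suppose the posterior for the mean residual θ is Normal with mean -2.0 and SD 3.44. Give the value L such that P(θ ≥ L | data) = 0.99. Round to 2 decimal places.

-10.00

Need L with P(θ ≥ L) = 0.99: L = -2.0 − z_{0.01}·3.44.
z = 2.326; L = -2.0 − 2.326 × 3.44 = -10.00.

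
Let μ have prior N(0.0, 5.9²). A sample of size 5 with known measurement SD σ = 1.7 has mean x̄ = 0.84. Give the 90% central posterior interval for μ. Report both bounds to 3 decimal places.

Posterior precision = 1/5.9² + 5/1.7² = 0.0287 + 1.7301 = 1.7588, so posterior SD = 0.7540.
Posterior mean = (0.0/5.9² + 5·0.84/1.7²) / 1.7588 = 0.8263.
Interval: 0.8263 ± 1.645 × 0.7540 → [-0.414, 2.067].

[-0.414, 2.067]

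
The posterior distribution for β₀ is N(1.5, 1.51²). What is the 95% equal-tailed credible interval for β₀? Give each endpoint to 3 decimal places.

[-1.460, 4.460]

The posterior is symmetric, so the 95% equal-tailed interval is β₀ = 1.5 ± z·1.51 with z = 1.960.
Half-width: 1.960 × 1.51 = 2.960.
1.5 − 2.960 = -1.460; 1.5 + 2.960 = 4.460.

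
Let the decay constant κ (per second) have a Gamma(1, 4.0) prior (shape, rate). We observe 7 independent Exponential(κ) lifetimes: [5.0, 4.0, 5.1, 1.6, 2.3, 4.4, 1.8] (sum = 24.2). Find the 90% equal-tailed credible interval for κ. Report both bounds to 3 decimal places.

Posterior: Gamma(1+7, 4.0+24.2) = Gamma(8, 28.2) (shape, rate).
Equal-tailed 90% interval: Gamma(8, 28.2) quantiles at 0.05 and 0.95.
Posterior mean ≈ 0.284, SD ≈ 0.100; a Normal approximation gives roughly [0.119, 0.449].
Exact: lower = 0.141; upper = 0.466.

[0.141, 0.466]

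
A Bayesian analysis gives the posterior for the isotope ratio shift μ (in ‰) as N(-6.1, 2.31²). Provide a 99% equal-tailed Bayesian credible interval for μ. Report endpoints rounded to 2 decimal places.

[-12.05, -0.15]

The posterior is symmetric, so the 99% equal-tailed interval is μ = -6.1 ± z·2.31 with z = 2.576.
Half-width: 2.576 × 2.31 = 5.95.
-6.1 − 5.95 = -12.05; -6.1 + 5.95 = -0.15.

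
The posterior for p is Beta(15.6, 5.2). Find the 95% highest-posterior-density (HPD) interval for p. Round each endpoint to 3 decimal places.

[0.567, 0.919]

The posterior is unimodal and skewed, so the HPD interval has equal density at both endpoints and is the shortest 95% interval.
Solving f(0.567) = f(0.919) with F(0.919) − F(0.567) = 0.95 gives [0.567, 0.919].
For comparison, the equal-tailed interval is [0.548, 0.906]; the HPD is narrower and shifted toward the mode.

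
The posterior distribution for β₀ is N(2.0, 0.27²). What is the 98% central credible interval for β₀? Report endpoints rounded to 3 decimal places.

The posterior is symmetric, so the 98% equal-tailed interval is β₀ = 2.0 ± z·0.27 with z = 2.326.
Half-width: 2.326 × 0.27 = 0.628.
2.0 − 0.628 = 1.372; 2.0 + 0.628 = 2.628.

[1.372, 2.628]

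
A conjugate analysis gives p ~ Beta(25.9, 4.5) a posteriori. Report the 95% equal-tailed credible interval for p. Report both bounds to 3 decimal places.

[0.708, 0.952]

Posterior: Beta(25.9, 4.5).
Equal-tailed 95% interval: the 0.025 and 0.975 quantiles of Beta(25.9, 4.5).
Posterior mean ≈ 0.852, SD ≈ 0.063; a Normal approximation gives roughly [0.728, 0.976].
Exact: F⁻¹(0.025) = 0.708; F⁻¹(0.975) = 0.952.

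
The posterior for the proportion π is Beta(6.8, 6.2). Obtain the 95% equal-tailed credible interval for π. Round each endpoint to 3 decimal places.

Posterior: Beta(6.8, 6.2).
Equal-tailed 95% interval: the 0.025 and 0.975 quantiles of Beta(6.8, 6.2).
Posterior mean ≈ 0.523, SD ≈ 0.133; a Normal approximation gives roughly [0.261, 0.785].
Exact: F⁻¹(0.025) = 0.263; F⁻¹(0.975) = 0.776.

[0.263, 0.776]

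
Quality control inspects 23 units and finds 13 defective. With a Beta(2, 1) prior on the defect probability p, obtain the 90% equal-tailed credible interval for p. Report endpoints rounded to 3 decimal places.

[0.417, 0.730]

Posterior: Beta(2+13, 1+10) = Beta(15, 11).
Equal-tailed 90% interval: the 0.05 and 0.95 quantiles of Beta(15, 11).
Posterior mean ≈ 0.577, SD ≈ 0.095; a Normal approximation gives roughly [0.421, 0.733].
Exact: F⁻¹(0.05) = 0.417; F⁻¹(0.95) = 0.730.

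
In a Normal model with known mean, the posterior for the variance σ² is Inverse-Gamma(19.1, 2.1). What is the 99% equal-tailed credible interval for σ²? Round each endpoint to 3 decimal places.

[0.065, 0.216]

Inverse-Gamma(19.1, 2.1) quantiles: F⁻¹(0.005) and F⁻¹(0.995).
Equivalently, 1/σ² ~ Gamma(19.1, rate = 2.1); invert its 0.995 and 0.005 quantiles.
Posterior mean ≈ 0.116, SD ≈ 0.028; a Normal approximation gives roughly [0.044, 0.188].
Exact: lower = 0.065; upper = 0.216.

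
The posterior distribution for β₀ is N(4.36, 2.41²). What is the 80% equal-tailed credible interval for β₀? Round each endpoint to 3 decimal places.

The posterior is symmetric, so the 80% equal-tailed interval is β₀ = 4.36 ± z·2.41 with z = 1.282.
Half-width: 1.282 × 2.41 = 3.089.
4.36 − 3.089 = 1.271; 4.36 + 3.089 = 7.449.

[1.271, 7.449]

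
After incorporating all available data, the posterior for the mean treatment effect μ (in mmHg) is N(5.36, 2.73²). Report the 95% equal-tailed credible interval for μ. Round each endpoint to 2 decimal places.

[0.01, 10.71]

The posterior is symmetric, so the 95% equal-tailed interval is μ = 5.36 ± z·2.73 with z = 1.960.
Half-width: 1.960 × 2.73 = 5.35.
5.36 − 5.35 = 0.01; 5.36 + 5.35 = 10.71.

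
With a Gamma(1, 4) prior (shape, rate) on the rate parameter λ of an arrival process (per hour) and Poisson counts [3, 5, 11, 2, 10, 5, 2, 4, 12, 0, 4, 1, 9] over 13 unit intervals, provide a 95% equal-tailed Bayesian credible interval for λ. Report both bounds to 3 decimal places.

[3.158, 5.071]

Posterior: Gamma(1+68, 4+13) = Gamma(69, 17) (shape, rate).
Equal-tailed 95% interval: Gamma(69, 17) quantiles at 0.025 and 0.975.
Posterior mean ≈ 4.059, SD ≈ 0.489; a Normal approximation gives roughly [3.101, 5.017].
Exact: lower = 3.158; upper = 5.071.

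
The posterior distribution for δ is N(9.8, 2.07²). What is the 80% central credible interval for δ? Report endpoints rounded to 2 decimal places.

[7.15, 12.45]

The posterior is symmetric, so the 80% equal-tailed interval is δ = 9.8 ± z·2.07 with z = 1.282.
Half-width: 1.282 × 2.07 = 2.65.
9.8 − 2.65 = 7.15; 9.8 + 2.65 = 12.45.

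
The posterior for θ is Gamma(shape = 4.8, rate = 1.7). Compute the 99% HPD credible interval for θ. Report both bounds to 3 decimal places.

The posterior is unimodal and skewed, so the HPD interval has equal density at both endpoints and is the shortest 99% interval.
Solving f(0.395) = f(6.734) with F(6.734) − F(0.395) = 0.99 gives [0.395, 6.734].
For comparison, the equal-tailed interval is [0.584, 7.221]; the HPD is narrower and shifted toward the mode.

[0.395, 6.734]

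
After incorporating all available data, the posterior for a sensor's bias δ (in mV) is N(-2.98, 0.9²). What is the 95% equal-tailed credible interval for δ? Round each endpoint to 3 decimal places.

[-4.744, -1.216]

The posterior is symmetric, so the 95% equal-tailed interval is δ = -2.98 ± z·0.9 with z = 1.960.
Half-width: 1.960 × 0.9 = 1.764.
-2.98 − 1.764 = -4.744; -2.98 + 1.764 = -1.216.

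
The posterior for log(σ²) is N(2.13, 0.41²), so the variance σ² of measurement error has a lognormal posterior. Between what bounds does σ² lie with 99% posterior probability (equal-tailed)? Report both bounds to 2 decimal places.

[2.93, 24.19]

On the log scale the 99% interval is 2.13 ± 2.576 × 0.41 = [1.0739, 3.1861].
Exponentiate: [e^1.0739, e^3.1861] = [2.93, 24.19].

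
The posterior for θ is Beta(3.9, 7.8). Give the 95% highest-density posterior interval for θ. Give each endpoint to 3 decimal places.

[0.091, 0.591]

The posterior is unimodal and skewed, so the HPD interval has equal density at both endpoints and is the shortest 95% interval.
Solving f(0.091) = f(0.591) with F(0.591) − F(0.091) = 0.95 gives [0.091, 0.591].
For comparison, the equal-tailed interval is [0.107, 0.613]; the HPD is narrower and shifted toward the mode.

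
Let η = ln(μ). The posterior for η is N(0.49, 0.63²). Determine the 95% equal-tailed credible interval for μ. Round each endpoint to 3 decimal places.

On the log scale the 95% interval is 0.49 ± 1.960 × 0.63 = [-0.7448, 1.7248].
Exponentiate: [e^-0.7448, e^1.7248] = [0.475, 5.611].

[0.475, 5.611]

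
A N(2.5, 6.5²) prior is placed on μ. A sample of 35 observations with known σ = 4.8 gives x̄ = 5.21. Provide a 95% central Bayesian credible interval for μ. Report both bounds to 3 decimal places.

[3.590, 6.746]

Posterior precision = 1/6.5² + 35/4.8² = 0.0237 + 1.5191 = 1.5428, so posterior SD = 0.8051.
Posterior mean = (2.5/6.5² + 35·5.21/4.8²) / 1.5428 = 5.1684.
Interval: 5.1684 ± 1.960 × 0.8051 → [3.590, 6.746].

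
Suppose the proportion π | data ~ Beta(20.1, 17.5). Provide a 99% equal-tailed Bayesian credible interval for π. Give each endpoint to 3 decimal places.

Posterior: Beta(20.1, 17.5).
Equal-tailed 99% interval: the 0.005 and 0.995 quantiles of Beta(20.1, 17.5).
Posterior mean ≈ 0.535, SD ≈ 0.080; a Normal approximation gives roughly [0.328, 0.741].
Exact: F⁻¹(0.005) = 0.329; F⁻¹(0.995) = 0.733.

[0.329, 0.733]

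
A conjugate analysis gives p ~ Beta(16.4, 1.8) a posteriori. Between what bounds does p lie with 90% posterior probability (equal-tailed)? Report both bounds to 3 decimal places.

Posterior: Beta(16.4, 1.8).
Equal-tailed 90% interval: the 0.05 and 0.95 quantiles of Beta(16.4, 1.8).
Posterior mean ≈ 0.901, SD ≈ 0.068; a Normal approximation gives roughly [0.789, 1.013].
Exact: F⁻¹(0.05) = 0.769; F⁻¹(0.95) = 0.984.

[0.769, 0.984]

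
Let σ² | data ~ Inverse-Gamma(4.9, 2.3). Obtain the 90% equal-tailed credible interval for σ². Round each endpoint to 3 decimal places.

Inverse-Gamma(4.9, 2.3) quantiles: F⁻¹(0.05) and F⁻¹(0.95).
Equivalently, 1/σ² ~ Gamma(4.9, rate = 2.3); invert its 0.95 and 0.05 quantiles.
Posterior mean ≈ 0.590, SD ≈ 0.346; a Normal approximation gives roughly [0.020, 1.159].
Exact: lower = 0.255; upper = 1.206.

[0.255, 1.206]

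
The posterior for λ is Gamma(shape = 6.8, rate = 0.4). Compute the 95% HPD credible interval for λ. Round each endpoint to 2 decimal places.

[5.57, 29.96]

The posterior is unimodal and skewed, so the HPD interval has equal density at both endpoints and is the shortest 95% interval.
Solving f(5.57) = f(29.96) with F(29.96) − F(5.57) = 0.95 gives [5.57, 29.96].
For comparison, the equal-tailed interval is [6.72, 31.96]; the HPD is narrower and shifted toward the mode.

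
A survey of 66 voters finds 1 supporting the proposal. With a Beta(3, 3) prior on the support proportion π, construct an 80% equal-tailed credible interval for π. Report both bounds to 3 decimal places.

[0.025, 0.092]

Posterior: Beta(3+1, 3+65) = Beta(4, 68).
Equal-tailed 80% interval: the 0.1 and 0.9 quantiles of Beta(4, 68).
Posterior mean ≈ 0.056, SD ≈ 0.027; a Normal approximation gives roughly [0.021, 0.090].
Exact: F⁻¹(0.1) = 0.025; F⁻¹(0.9) = 0.092.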